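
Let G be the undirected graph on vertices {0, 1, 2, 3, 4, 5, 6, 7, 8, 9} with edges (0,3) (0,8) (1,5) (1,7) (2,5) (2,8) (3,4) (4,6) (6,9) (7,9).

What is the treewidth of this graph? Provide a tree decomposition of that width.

The largest bag has 3 vertices, giving width 2; this decomposition certifies tw(G) ≤ 2. Since 3–4–6–9–7–1–5–2–8–0–3 is a cycle in G, G is not acyclic. Forests are exactly the graphs of treewidth ≤ 1, so tw(G) ≥ 2. Combining the bounds, tw(G) = 2.

Treewidth 2.
One optimal decomposition is:
Bags: B1 = {3, 4, 6}  B2 = {3, 6, 9}  B3 = {3, 7, 9}  B4 = {1, 3, 7}  B5 = {1, 3, 5}  B6 = {2, 3, 5}  B7 = {2, 3, 8}  B8 = {0, 3, 8}
Tree: B1–B2, B2–B3, B3–B4, B4–B5, B5–B6, B6–B7, B7–B8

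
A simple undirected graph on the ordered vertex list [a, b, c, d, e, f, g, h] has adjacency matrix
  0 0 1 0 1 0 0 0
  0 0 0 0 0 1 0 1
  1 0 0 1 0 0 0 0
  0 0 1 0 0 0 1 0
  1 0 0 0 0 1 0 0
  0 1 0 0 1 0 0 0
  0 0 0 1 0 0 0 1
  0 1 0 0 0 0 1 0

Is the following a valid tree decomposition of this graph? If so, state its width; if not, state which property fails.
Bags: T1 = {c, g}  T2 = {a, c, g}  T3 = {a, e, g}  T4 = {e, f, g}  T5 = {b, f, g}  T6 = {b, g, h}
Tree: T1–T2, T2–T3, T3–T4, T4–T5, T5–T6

No — vertex d appears in no bag.

A tree decomposition must satisfy three properties: every vertex lies in some bag; for every edge, both endpoints lie together in some bag; and for every vertex, the bags containing it form a connected subtree. Here vertex d appears in no bag, so the decomposition is invalid.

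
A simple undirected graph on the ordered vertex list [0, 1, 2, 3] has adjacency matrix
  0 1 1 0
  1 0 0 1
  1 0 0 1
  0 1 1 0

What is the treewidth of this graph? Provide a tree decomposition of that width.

Treewidth 2.
One such decomposition:
Bags: B1 = {0, 1, 2}  B2 = {1, 2, 3}
Tree: B1–B2

Every bag has size at most 3, so the width is 3 − 1 = 2 and tw(G) ≤ 2. Since 1–0–2–3–1 is a cycle in G, G is not acyclic. Forests are exactly the graphs of treewidth ≤ 1, so tw(G) ≥ 2. Therefore the treewidth is 2.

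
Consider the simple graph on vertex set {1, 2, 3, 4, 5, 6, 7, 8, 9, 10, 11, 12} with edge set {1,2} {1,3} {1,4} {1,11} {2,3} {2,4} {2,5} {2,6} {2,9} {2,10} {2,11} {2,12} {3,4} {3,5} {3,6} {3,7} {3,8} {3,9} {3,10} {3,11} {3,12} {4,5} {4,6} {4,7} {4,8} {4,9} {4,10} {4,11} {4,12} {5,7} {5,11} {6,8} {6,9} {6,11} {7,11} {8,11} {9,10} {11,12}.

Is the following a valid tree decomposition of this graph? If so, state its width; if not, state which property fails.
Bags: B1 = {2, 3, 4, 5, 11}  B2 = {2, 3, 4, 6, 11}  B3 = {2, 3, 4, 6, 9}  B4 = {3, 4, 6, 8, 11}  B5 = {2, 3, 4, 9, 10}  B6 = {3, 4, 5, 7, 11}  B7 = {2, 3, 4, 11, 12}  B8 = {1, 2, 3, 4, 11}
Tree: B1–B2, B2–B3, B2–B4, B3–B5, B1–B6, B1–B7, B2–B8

Vertex coverage: the bags together contain {1, 2, 3, 4, 5, 6, 7, 8, 9, 10, 11, 12}, the full vertex set. Edge coverage: each edge of G has both endpoints in at least one bag. Running intersection: for every vertex, the bags containing it form a connected subtree. All three properties hold, so this is a valid tree decomposition of width max|bag| − 1 = 4, and hence tw(G) ≤ 4.

Yes; width 4.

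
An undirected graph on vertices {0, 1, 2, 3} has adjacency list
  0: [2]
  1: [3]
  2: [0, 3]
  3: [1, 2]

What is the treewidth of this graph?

1

A width-1 tree decomposition is:
Bags: B1 = {1, 3}  B2 = {2, 3}  B3 = {0, 2}
Tree: B1–B2, B2–B3
Each bag holds 2 vertices, so the decomposition has width 1, which upper-bounds the treewidth. Any graph with an edge has treewidth ≥ 1, and G has the edge 1–3. The upper and lower bounds meet at 1, so that is the treewidth.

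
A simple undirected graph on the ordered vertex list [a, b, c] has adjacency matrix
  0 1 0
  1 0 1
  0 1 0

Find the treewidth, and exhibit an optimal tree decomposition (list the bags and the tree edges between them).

Treewidth 1.
Bags: B1 = {a, b}  B2 = {b, c}
Tree: B1–B2

The largest bag has 2 vertices, giving width 1; this decomposition certifies tw(G) ≤ 1. Any graph with an edge has treewidth ≥ 1, and G has the edge a–b. Therefore the treewidth is 1.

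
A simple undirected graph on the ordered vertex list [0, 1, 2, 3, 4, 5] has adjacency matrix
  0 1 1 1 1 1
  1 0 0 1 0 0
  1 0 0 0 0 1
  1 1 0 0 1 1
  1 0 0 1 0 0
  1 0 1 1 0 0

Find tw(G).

2

A width-2 tree decomposition is:
Bags: B1 = {0, 1, 3}  B2 = {0, 3, 5}  B3 = {0, 2, 5}  B4 = {0, 3, 4}
Tree: B1–B2, B2–B3, B1–B4
Each bag holds 3 vertices, so the decomposition has width 2, which upper-bounds the treewidth. Conversely, {0, 2, 5} is a clique of size 3, and the vertices of any clique must share a bag in every tree decomposition; so some bag has ≥ 3 vertices and tw(G) ≥ 2. Combining the bounds, tw(G) = 2.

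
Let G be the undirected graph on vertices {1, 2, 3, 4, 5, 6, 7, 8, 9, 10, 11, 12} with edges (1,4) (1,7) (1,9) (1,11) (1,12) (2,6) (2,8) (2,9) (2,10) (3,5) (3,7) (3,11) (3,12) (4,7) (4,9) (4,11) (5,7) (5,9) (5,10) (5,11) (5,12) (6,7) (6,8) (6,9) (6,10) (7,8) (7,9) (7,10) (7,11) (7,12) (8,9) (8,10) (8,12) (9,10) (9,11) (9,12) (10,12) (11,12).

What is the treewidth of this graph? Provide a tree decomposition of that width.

Each bag holds 5 vertices, so the decomposition has width 4, which upper-bounds the treewidth. On the other hand G contains the 5-clique {2, 6, 8, 9, 10}. A clique must lie in a single bag of any decomposition, so no decomposition can have width below 4. Therefore the treewidth is 4.

Treewidth 4.
Bags: B1 = {5, 7, 9, 11, 12}  B2 = {5, 7, 9, 10, 12}  B3 = {3, 5, 7, 11, 12}  B4 = {7, 8, 9, 10, 12}  B5 = {6, 7, 8, 9, 10}  B6 = {1, 7, 9, 11, 12}  B7 = {1, 4, 7, 9, 11}  B8 = {2, 6, 8, 9, 10}
Tree: B1–B2, B1–B3, B2–B4, B4–B5, B1–B6, B6–B7, B5–B8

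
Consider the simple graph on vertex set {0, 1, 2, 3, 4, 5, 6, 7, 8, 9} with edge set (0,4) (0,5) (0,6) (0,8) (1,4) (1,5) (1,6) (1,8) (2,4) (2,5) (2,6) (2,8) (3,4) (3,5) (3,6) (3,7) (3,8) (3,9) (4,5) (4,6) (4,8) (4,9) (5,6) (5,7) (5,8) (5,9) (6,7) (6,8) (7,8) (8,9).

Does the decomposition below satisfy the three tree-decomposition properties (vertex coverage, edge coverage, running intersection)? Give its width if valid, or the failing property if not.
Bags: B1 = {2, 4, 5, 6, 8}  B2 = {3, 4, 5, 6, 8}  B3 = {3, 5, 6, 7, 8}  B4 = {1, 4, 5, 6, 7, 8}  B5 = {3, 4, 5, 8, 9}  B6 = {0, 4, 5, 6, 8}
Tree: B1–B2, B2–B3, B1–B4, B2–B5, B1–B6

A tree decomposition must satisfy three properties: every vertex lies in some bag; for every edge, both endpoints lie together in some bag; and for every vertex, the bags containing it form a connected subtree. Here bags containing vertex 7 are not connected in the tree, so the decomposition is invalid.

No — bags containing vertex 7 are not connected in the tree.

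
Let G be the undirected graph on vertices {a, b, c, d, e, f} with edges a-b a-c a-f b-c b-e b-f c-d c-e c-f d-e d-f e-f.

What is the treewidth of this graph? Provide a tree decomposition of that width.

Every bag has size at most 4, so the width is 4 − 1 = 3 and tw(G) ≤ 3. Conversely, {c, d, e, f} is a clique of size 4, and the vertices of any clique must share a bag in every tree decomposition; so some bag has ≥ 4 vertices and tw(G) ≥ 3. Hence tw(G) = 3 exactly.

Treewidth 3.
Bags: B1 = {a, b, c, f}  B2 = {b, c, e, f}  B3 = {c, d, e, f}
Tree: B1–B2, B2–B3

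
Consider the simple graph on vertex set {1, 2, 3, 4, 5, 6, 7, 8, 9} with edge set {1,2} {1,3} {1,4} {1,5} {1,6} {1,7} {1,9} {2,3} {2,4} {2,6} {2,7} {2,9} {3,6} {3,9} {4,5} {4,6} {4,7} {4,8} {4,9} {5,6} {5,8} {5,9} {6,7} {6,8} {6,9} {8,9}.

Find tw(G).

4

A width-4 tree decomposition is:
Bags: B1 = {1, 4, 5, 6, 9}  B2 = {1, 2, 4, 6, 9}  B3 = {4, 5, 6, 8, 9}  B4 = {1, 2, 4, 6, 7}  B5 = {1, 2, 3, 6, 9}
Tree: B1–B2, B1–B3, B2–B4, B2–B5
Every bag has size at most 5, so the width is 5 − 1 = 4 and tw(G) ≤ 4. On the other hand G contains the 5-clique {4, 5, 6, 8, 9}. A clique must lie in a single bag of any decomposition, so no decomposition can have width below 4. The upper and lower bounds meet at 4, so that is the treewidth.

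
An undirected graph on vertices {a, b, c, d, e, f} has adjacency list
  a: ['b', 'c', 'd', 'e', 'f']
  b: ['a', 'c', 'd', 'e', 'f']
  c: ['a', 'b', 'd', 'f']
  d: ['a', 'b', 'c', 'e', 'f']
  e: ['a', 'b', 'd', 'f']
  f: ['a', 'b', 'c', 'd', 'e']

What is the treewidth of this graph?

A width-4 tree decomposition is:
Bags: B1 = {a, b, c, d, f}  B2 = {a, b, d, e, f}
Tree: B1–B2
Each bag holds 5 vertices, so the decomposition has width 4, which upper-bounds the treewidth. Conversely, {a, b, d, e, f} is a clique of size 5, and the vertices of any clique must share a bag in every tree decomposition; so some bag has ≥ 5 vertices and tw(G) ≥ 4. Combining the bounds, tw(G) = 4.

4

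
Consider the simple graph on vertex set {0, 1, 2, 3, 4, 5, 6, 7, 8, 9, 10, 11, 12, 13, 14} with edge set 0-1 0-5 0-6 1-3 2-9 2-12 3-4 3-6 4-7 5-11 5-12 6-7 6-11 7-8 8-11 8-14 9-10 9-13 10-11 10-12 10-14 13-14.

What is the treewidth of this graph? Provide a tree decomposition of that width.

Each bag holds 4 vertices, so the decomposition has width 3, which upper-bounds the treewidth. For the lower bound: the 4 vertex sets {2,9,13}, {12}, {10}, {5,8,11,14} are disjoint, each induces a connected subgraph, and every pair is joined by at least one edge of G. Contracting each set to a single vertex therefore yields K_{4} as a minor, and since treewidth is minor-monotone, tw(G) ≥ tw(K_{4}) = 3. Hence tw(G) = 3 exactly.

Treewidth 3.
One such decomposition:
Bags: B1 = {2, 9, 12, 13}  B2 = {9, 10, 12, 13}  B3 = {10, 12, 13, 14}  B4 = {5, 10, 12, 14}  B5 = {5, 10, 11, 14}  B6 = {5, 8, 11, 14}  B7 = {0, 5, 8, 11}  B8 = {0, 6, 8, 11}  B9 = {0, 6, 7, 8}  B10 = {0, 1, 6, 7}  B11 = {1, 3, 6, 7}  B12 = {1, 3, 4, 7}
Tree: B1–B2, B2–B3, B3–B4, B4–B5, B5–B6, B6–B7, B7–B8, B8–B9, B9–B10, B10–B11, B11–B12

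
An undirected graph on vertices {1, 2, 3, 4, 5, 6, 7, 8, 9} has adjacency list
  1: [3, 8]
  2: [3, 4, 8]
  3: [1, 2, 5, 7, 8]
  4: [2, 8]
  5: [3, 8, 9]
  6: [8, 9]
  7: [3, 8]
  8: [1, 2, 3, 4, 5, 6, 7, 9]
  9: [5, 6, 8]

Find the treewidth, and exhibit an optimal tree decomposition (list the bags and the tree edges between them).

Treewidth 2.
Bags: B1 = {2, 3, 8}  B2 = {2, 4, 8}  B3 = {1, 3, 8}  B4 = {3, 5, 8}  B5 = {5, 8, 9}  B6 = {6, 8, 9}  B7 = {3, 7, 8}
Tree: B1–B2, B1–B3, B3–B4, B4–B5, B5–B6, B3–B7

The largest bag has 3 vertices, giving width 2; this decomposition certifies tw(G) ≤ 2. On the other hand G contains the 3-clique {5, 8, 9}. A clique must lie in a single bag of any decomposition, so no decomposition can have width below 2. The upper and lower bounds meet at 2, so that is the treewidth.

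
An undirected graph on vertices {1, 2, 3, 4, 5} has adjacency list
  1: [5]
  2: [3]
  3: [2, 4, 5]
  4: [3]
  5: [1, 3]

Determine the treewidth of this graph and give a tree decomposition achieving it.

The largest bag has 2 vertices, giving width 1; this decomposition certifies tw(G) ≤ 1. G has an edge, so its treewidth is at least 1. The upper and lower bounds meet at 1, so that is the treewidth.

Treewidth 1.
One such decomposition:
Bags: B1 = {2, 3}  B2 = {3, 5}  B3 = {1, 5}  B4 = {3, 4}
Tree: B1–B2, B2–B3, B1–B4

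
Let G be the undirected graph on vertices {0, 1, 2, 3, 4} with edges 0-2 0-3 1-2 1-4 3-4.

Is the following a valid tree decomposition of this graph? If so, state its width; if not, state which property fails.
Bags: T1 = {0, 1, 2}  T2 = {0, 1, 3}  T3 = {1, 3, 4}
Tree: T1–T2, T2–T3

Every vertex of G appears in some bag (union = {0, 1, 2, 3, 4}); every edge is covered by a bag; and for each vertex v the set of bags containing v is connected in the bag tree. The decomposition is therefore valid. The largest bag has 3 vertices, so the width is 2.

Yes; width 2.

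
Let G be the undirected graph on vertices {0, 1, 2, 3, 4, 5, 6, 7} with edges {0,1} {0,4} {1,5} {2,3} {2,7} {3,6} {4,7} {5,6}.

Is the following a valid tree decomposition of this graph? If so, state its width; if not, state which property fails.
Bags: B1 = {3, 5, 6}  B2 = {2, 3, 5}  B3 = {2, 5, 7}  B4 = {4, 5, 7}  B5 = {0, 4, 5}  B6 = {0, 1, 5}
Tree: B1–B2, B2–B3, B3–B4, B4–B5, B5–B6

Yes; width 2.

Vertex coverage: the bags together contain {0, 1, 2, 3, 4, 5, 6, 7}, the full vertex set. Edge coverage: each edge of G has both endpoints in at least one bag. Running intersection: for every vertex, the bags containing it form a connected subtree. All three properties hold, so this is a valid tree decomposition of width max|bag| − 1 = 2, and hence tw(G) ≤ 2.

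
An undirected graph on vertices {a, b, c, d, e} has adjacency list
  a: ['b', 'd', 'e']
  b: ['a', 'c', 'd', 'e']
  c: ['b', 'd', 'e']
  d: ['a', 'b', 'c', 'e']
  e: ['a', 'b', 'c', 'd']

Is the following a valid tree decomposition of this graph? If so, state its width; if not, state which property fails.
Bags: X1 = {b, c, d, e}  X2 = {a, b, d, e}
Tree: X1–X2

Every vertex of G appears in some bag (union = {a, b, c, d, e}); every edge is covered by a bag; and for each vertex v the set of bags containing v is connected in the bag tree. The decomposition is therefore valid. The largest bag has 4 vertices, so the width is 3.

Yes; width 3.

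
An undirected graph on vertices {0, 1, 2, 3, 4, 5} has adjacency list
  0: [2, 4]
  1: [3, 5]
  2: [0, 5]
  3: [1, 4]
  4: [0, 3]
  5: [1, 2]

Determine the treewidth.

2

A width-2 tree decomposition is:
Bags: B1 = {0, 2, 5}  B2 = {0, 4, 5}  B3 = {3, 4, 5}  B4 = {1, 3, 5}
Tree: B1–B2, B2–B3, B3–B4
The largest bag has 3 vertices, giving width 2; this decomposition certifies tw(G) ≤ 2. Since 5–2–0–4–3–1–5 is a cycle in G, G is not acyclic. Forests are exactly the graphs of treewidth ≤ 1, so tw(G) ≥ 2. The upper and lower bounds meet at 2, so that is the treewidth.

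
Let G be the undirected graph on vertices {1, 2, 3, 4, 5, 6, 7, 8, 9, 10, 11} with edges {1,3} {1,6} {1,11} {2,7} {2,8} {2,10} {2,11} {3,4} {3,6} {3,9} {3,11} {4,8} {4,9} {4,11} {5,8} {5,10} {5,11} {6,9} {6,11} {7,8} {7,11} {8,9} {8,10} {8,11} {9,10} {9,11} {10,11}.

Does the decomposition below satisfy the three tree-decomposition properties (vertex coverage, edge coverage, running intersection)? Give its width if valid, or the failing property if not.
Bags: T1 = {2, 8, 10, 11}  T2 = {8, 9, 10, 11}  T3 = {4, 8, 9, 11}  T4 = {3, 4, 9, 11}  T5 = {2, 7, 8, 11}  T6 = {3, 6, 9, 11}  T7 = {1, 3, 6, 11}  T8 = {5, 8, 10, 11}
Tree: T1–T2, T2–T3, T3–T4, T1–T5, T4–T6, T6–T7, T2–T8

Every vertex of G appears in some bag (union = {1, 2, 3, 4, 5, 6, 7, 8, 9, 10, 11}); every edge is covered by a bag; and for each vertex v the set of bags containing v is connected in the bag tree. The decomposition is therefore valid. The largest bag has 4 vertices, so the width is 3.

Yes; width 3.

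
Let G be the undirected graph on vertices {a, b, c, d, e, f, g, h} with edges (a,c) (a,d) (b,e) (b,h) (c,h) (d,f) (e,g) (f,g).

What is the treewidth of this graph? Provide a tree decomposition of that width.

Treewidth 2.
Bags: B1 = {a, d, f}  B2 = {a, c, f}  B3 = {c, f, h}  B4 = {b, f, h}  B5 = {b, e, f}  B6 = {e, f, g}
Tree: B1–B2, B2–B3, B3–B4, B4–B5, B5–B6

Each bag holds 3 vertices, so the decomposition has width 2, which upper-bounds the treewidth. Since f–d–a–c–h–b–e–g–f is a cycle in G, G is not acyclic. Forests are exactly the graphs of treewidth ≤ 1, so tw(G) ≥ 2. Combining the bounds, tw(G) = 2.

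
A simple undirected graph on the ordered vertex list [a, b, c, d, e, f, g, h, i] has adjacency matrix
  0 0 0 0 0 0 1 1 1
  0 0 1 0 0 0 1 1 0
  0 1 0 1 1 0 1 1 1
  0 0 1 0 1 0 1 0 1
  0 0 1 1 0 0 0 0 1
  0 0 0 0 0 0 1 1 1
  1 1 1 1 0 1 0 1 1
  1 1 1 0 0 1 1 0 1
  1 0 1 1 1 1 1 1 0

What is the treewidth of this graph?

A width-3 tree decomposition is:
Bags: B1 = {a, g, h, i}  B2 = {f, g, h, i}  B3 = {c, g, h, i}  B4 = {b, c, g, h}  B5 = {c, d, g, i}  B6 = {c, d, e, i}
Tree: B1–B2, B1–B3, B3–B4, B3–B5, B5–B6
Each bag holds 4 vertices, so the decomposition has width 3, which upper-bounds the treewidth. Conversely, {c, d, g, i} is a clique of size 4, and the vertices of any clique must share a bag in every tree decomposition; so some bag has ≥ 4 vertices and tw(G) ≥ 3. Combining the bounds, tw(G) = 3.

3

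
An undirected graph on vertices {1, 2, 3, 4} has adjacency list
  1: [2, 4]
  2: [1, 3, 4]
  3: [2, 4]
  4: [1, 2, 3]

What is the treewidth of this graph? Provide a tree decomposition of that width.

Every bag has size at most 3, so the width is 3 − 1 = 2 and tw(G) ≤ 2. Conversely, {1, 2, 4} is a clique of size 3, and the vertices of any clique must share a bag in every tree decomposition; so some bag has ≥ 3 vertices and tw(G) ≥ 2. Therefore the treewidth is 2.

Treewidth 2.
One such decomposition:
Bags: B1 = {1, 2, 4}  B2 = {2, 3, 4}
Tree: B1–B2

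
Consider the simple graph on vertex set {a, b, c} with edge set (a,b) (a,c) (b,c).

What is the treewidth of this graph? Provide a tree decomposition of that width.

Treewidth 2.
Bags: B1 = {a, b, c}
Tree: (single bag)

With just one bag of size 3, the width is 3 − 1 = 2, so tw(G) ≤ 2. For the lower bound, the 3 vertices {a, b, c} are pairwise adjacent, and any tree decomposition puts a clique entirely inside one bag — forcing width ≥ 2. Combining the bounds, tw(G) = 2.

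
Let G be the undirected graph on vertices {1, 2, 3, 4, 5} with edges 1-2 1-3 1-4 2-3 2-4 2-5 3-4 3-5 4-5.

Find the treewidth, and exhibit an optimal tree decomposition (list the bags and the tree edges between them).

The largest bag has 4 vertices, giving width 3; this decomposition certifies tw(G) ≤ 3. Conversely, {1, 2, 3, 4} is a clique of size 4, and the vertices of any clique must share a bag in every tree decomposition; so some bag has ≥ 4 vertices and tw(G) ≥ 3. The upper and lower bounds meet at 3, so that is the treewidth.

Treewidth 3.
Bags: B1 = {1, 2, 3, 4}  B2 = {2, 3, 4, 5}
Tree: B1–B2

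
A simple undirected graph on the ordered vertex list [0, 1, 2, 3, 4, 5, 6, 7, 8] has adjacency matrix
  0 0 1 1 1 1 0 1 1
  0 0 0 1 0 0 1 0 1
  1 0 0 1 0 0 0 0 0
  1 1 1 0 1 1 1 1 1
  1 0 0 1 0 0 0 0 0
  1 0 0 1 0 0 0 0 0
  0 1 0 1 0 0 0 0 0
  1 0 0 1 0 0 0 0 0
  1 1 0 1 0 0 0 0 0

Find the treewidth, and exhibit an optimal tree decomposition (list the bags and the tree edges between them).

The largest bag has 3 vertices, giving width 2; this decomposition certifies tw(G) ≤ 2. For the lower bound, the 3 vertices {0, 2, 3} are pairwise adjacent, and any tree decomposition puts a clique entirely inside one bag — forcing width ≥ 2. Combining the bounds, tw(G) = 2.

Treewidth 2.
One such decomposition:
Bags: B1 = {0, 3, 8}  B2 = {0, 3, 5}  B3 = {1, 3, 8}  B4 = {0, 3, 7}  B5 = {0, 3, 4}  B6 = {0, 2, 3}  B7 = {1, 3, 6}
Tree: B1–B2, B1–B3, B2–B4, B2–B5, B4–B6, B3–B7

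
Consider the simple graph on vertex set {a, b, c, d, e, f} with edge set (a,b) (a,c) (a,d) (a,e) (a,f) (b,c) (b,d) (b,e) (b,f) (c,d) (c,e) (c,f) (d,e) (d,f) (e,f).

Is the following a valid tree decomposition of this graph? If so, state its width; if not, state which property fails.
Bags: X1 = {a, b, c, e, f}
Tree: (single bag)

A tree decomposition must satisfy three properties: every vertex lies in some bag; for every edge, both endpoints lie together in some bag; and for every vertex, the bags containing it form a connected subtree. Here vertex d appears in no bag, so the decomposition is invalid.

No — vertex d appears in no bag.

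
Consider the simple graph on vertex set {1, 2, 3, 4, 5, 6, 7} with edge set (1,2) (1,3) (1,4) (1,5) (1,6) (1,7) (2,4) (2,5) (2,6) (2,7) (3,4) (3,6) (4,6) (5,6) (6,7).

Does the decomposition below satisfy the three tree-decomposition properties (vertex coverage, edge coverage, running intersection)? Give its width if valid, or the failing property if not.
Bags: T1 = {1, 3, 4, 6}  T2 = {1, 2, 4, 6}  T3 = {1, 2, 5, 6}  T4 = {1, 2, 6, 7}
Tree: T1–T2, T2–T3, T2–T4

Checking the three conditions: (i) the bags cover all of {1, 2, 3, 4, 5, 6, 7}; (ii) for each edge, some bag contains both endpoints; (iii) the bags containing any fixed vertex form a subtree. All hold, so the decomposition is valid with width 4 − 1 = 3.

Yes; width 3.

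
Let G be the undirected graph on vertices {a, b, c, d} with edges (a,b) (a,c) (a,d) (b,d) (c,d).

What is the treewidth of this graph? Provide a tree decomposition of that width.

The largest bag has 3 vertices, giving width 2; this decomposition certifies tw(G) ≤ 2. For the lower bound, the 3 vertices {a, c, d} are pairwise adjacent, and any tree decomposition puts a clique entirely inside one bag — forcing width ≥ 2. Therefore the treewidth is 2.

Treewidth 2.
Bags: B1 = {a, c, d}  B2 = {a, b, d}
Tree: B1–B2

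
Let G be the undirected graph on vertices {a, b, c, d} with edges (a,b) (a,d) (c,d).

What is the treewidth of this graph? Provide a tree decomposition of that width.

Treewidth 1.
One optimal decomposition is:
Bags: B1 = {a, d}  B2 = {c, d}  B3 = {a, b}
Tree: B1–B2, B1–B3

The largest bag has 2 vertices, giving width 1; this decomposition certifies tw(G) ≤ 1. G has an edge, so its treewidth is at least 1. Therefore the treewidth is 1.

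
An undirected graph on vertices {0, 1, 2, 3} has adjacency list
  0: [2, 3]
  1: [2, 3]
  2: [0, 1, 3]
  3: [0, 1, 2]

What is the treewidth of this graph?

2

A width-2 tree decomposition is:
Bags: B1 = {0, 2, 3}  B2 = {1, 2, 3}
Tree: B1–B2
The largest bag has 3 vertices, giving width 2; this decomposition certifies tw(G) ≤ 2. For the lower bound, the 3 vertices {0, 2, 3} are pairwise adjacent, and any tree decomposition puts a clique entirely inside one bag — forcing width ≥ 2. Combining the bounds, tw(G) = 2.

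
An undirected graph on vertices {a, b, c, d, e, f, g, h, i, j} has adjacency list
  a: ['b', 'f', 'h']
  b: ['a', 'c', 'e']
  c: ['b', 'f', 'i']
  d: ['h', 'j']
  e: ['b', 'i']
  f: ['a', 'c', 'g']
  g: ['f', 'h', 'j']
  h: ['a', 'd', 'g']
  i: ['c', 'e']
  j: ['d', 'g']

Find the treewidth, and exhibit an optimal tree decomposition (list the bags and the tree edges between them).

Each bag holds 3 vertices, so the decomposition has width 2, which upper-bounds the treewidth. Since j–d–h–g–j is a cycle in G, G is not acyclic. Forests are exactly the graphs of treewidth ≤ 1, so tw(G) ≥ 2. The upper and lower bounds meet at 2, so that is the treewidth.

Treewidth 2.
Bags: B1 = {d, g, j}  B2 = {d, g, h}  B3 = {f, g, h}  B4 = {a, f, h}  B5 = {a, c, f}  B6 = {a, b, c}  B7 = {b, c, i}  B8 = {b, e, i}
Tree: B1–B2, B2–B3, B3–B4, B4–B5, B5–B6, B6–B7, B7–B8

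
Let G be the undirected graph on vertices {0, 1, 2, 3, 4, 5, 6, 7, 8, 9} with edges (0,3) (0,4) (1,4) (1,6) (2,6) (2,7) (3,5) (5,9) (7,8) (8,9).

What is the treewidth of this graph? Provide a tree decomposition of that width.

The largest bag has 3 vertices, giving width 2; this decomposition certifies tw(G) ≤ 2. The edges 5–9–8–7–2–6–1–4–0–3–5 form a cycle, so G is not a tree and its treewidth is at least 2. Combining the bounds, tw(G) = 2.

Treewidth 2.
One optimal decomposition is:
Bags: B1 = {5, 8, 9}  B2 = {5, 7, 8}  B3 = {2, 5, 7}  B4 = {2, 5, 6}  B5 = {1, 5, 6}  B6 = {1, 4, 5}  B7 = {0, 4, 5}  B8 = {0, 3, 5}
Tree: B1–B2, B2–B3, B3–B4, B4–B5, B5–B6, B6–B7, B7–B8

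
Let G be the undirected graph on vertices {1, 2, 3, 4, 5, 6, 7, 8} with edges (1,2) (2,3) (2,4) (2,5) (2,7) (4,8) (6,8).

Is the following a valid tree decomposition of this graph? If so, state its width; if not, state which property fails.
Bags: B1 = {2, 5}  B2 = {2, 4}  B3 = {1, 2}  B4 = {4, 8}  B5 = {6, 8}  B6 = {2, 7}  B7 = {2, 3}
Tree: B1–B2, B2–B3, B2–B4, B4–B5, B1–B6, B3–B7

Yes; width 1.

Checking the three conditions: (i) the bags cover all of {1, 2, 3, 4, 5, 6, 7, 8}; (ii) for each edge, some bag contains both endpoints; (iii) the bags containing any fixed vertex form a subtree. All hold, so the decomposition is valid with width 2 − 1 = 1.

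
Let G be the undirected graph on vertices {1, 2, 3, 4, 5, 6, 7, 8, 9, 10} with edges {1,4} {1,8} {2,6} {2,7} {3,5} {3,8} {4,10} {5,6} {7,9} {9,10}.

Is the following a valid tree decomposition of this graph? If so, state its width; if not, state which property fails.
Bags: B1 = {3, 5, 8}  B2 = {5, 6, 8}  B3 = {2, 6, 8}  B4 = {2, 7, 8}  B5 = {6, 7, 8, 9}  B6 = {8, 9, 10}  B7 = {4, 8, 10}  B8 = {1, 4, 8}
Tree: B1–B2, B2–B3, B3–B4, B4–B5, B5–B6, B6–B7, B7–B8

A tree decomposition must satisfy three properties: every vertex lies in some bag; for every edge, both endpoints lie together in some bag; and for every vertex, the bags containing it form a connected subtree. Here bags containing vertex 6 are not connected in the tree, so the decomposition is invalid.

No — bags containing vertex 6 are not connected in the tree.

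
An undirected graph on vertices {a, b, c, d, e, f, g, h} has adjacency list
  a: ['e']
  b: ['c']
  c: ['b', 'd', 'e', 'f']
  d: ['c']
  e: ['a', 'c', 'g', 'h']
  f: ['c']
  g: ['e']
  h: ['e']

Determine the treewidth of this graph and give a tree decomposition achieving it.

Treewidth 1.
One optimal decomposition is:
Bags: B1 = {c, e}  B2 = {c, d}  B3 = {b, c}  B4 = {e, g}  B5 = {a, e}  B6 = {e, h}  B7 = {c, f}
Tree: B1–B2, B2–B3, B1–B4, B4–B5, B4–B6, B3–B7

The largest bag has 2 vertices, giving width 1; this decomposition certifies tw(G) ≤ 1. Any graph with an edge has treewidth ≥ 1, and G has the edge c–e. Hence tw(G) = 1 exactly.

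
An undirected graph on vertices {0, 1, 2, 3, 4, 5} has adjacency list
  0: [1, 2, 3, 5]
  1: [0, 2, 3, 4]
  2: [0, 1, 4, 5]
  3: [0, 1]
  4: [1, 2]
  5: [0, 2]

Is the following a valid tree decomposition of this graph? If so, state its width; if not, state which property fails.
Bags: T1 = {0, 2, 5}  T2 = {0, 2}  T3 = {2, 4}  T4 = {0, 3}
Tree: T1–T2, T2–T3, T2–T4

A tree decomposition must satisfy three properties: every vertex lies in some bag; for every edge, both endpoints lie together in some bag; and for every vertex, the bags containing it form a connected subtree. Here vertex 1 appears in no bag, so the decomposition is invalid.

No — vertex 1 appears in no bag.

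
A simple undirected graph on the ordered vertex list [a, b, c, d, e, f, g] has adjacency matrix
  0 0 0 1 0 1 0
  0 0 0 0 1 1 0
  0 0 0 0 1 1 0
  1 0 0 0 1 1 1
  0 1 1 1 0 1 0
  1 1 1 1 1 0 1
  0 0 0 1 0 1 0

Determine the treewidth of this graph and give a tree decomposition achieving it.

Treewidth 2.
One optimal decomposition is:
Bags: B1 = {d, e, f}  B2 = {b, e, f}  B3 = {a, d, f}  B4 = {c, e, f}  B5 = {d, f, g}
Tree: B1–B2, B1–B3, B2–B4, B3–B5

Every bag has size at most 3, so the width is 3 − 1 = 2 and tw(G) ≤ 2. On the other hand G contains the 3-clique {d, f, g}. A clique must lie in a single bag of any decomposition, so no decomposition can have width below 2. Therefore the treewidth is 2.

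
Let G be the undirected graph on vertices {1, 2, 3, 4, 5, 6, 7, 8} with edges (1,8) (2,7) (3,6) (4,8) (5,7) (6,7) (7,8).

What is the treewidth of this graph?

A width-1 tree decomposition is:
Bags: B1 = {5, 7}  B2 = {6, 7}  B3 = {2, 7}  B4 = {7, 8}  B5 = {3, 6}  B6 = {1, 8}  B7 = {4, 8}
Tree: B1–B2, B2–B3, B3–B4, B2–B5, B4–B6, B4–B7
The largest bag has 2 vertices, giving width 1; this decomposition certifies tw(G) ≤ 1. Any graph with an edge has treewidth ≥ 1, and G has the edge 7–5. Combining the bounds, tw(G) = 1.

1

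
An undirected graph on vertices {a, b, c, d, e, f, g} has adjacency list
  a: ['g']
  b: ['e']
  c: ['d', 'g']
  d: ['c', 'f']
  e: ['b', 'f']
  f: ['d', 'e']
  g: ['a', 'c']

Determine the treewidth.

A width-1 tree decomposition is:
Bags: B1 = {b, e}  B2 = {e, f}  B3 = {d, f}  B4 = {c, d}  B5 = {c, g}  B6 = {a, g}
Tree: B1–B2, B2–B3, B3–B4, B4–B5, B5–B6
Every bag has size at most 2, so the width is 2 − 1 = 1 and tw(G) ≤ 1. Any graph with an edge has treewidth ≥ 1, and G has the edge b–e. Hence tw(G) = 1 exactly.

1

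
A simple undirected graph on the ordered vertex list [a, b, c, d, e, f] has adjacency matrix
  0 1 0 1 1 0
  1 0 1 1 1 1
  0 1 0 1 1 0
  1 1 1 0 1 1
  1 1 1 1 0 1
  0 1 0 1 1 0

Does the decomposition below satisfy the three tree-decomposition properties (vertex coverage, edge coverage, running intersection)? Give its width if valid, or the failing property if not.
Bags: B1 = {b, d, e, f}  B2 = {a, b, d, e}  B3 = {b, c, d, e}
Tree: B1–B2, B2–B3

Yes; width 3.

Checking the three conditions: (i) the bags cover all of {a, b, c, d, e, f}; (ii) for each edge, some bag contains both endpoints; (iii) the bags containing any fixed vertex form a subtree. All hold, so the decomposition is valid with width 4 − 1 = 3.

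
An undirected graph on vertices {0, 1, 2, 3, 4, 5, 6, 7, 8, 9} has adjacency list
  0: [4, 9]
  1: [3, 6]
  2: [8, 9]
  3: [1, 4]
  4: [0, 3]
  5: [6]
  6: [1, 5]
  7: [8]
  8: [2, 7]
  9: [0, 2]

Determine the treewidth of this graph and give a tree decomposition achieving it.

Every bag has size at most 2, so the width is 2 − 1 = 1 and tw(G) ≤ 1. G has an edge, so its treewidth is at least 1. Therefore the treewidth is 1.

Treewidth 1.
One such decomposition:
Bags: B1 = {5, 6}  B2 = {1, 6}  B3 = {1, 3}  B4 = {3, 4}  B5 = {0, 4}  B6 = {0, 9}  B7 = {2, 9}  B8 = {2, 8}  B9 = {7, 8}
Tree: B1–B2, B2–B3, B3–B4, B4–B5, B5–B6, B6–B7, B7–B8, B8–B9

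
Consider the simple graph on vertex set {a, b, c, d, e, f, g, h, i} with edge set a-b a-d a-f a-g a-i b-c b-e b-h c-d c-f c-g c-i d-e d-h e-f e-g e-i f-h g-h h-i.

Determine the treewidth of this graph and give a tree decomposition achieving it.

Treewidth 4.
One such decomposition:
Bags: B1 = {a, c, e, g, h}  B2 = {a, c, e, h, i}  B3 = {a, c, e, f, h}  B4 = {a, b, c, e, h}  B5 = {a, c, d, e, h}
Tree: B1–B2, B2–B3, B3–B4, B4–B5

Each bag holds 5 vertices, so the decomposition has width 4, which upper-bounds the treewidth. For the lower bound: the 5 vertex sets {a,g}, {c,i}, {f,h}, {e}, {b} are disjoint, each induces a connected subgraph, and every pair is joined by at least one edge of G. Contracting each set to a single vertex therefore yields K_{5} as a minor, and since treewidth is minor-monotone, tw(G) ≥ tw(K_{5}) = 4. Therefore the treewidth is 4.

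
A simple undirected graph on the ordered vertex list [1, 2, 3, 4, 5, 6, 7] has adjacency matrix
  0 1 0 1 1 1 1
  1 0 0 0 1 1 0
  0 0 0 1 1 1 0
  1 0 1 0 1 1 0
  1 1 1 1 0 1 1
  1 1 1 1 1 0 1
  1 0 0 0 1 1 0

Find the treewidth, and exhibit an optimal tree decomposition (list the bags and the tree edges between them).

Treewidth 3.
Bags: B1 = {1, 2, 5, 6}  B2 = {1, 5, 6, 7}  B3 = {1, 4, 5, 6}  B4 = {3, 4, 5, 6}
Tree: B1–B2, B2–B3, B3–B4

Every bag has size at most 4, so the width is 4 − 1 = 3 and tw(G) ≤ 3. Conversely, {1, 2, 5, 6} is a clique of size 4, and the vertices of any clique must share a bag in every tree decomposition; so some bag has ≥ 4 vertices and tw(G) ≥ 3. Combining the bounds, tw(G) = 3.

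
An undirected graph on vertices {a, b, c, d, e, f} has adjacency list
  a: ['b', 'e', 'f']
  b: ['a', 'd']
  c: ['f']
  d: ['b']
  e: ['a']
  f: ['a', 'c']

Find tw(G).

A width-1 tree decomposition is:
Bags: B1 = {a, b}  B2 = {a, f}  B3 = {b, d}  B4 = {c, f}  B5 = {a, e}
Tree: B1–B2, B1–B3, B2–B4, B1–B5
Every bag has size at most 2, so the width is 2 − 1 = 1 and tw(G) ≤ 1. Since G has at least one edge (e.g. b–a), it is not an edgeless graph, so tw(G) ≥ 1. Combining the bounds, tw(G) = 1.

1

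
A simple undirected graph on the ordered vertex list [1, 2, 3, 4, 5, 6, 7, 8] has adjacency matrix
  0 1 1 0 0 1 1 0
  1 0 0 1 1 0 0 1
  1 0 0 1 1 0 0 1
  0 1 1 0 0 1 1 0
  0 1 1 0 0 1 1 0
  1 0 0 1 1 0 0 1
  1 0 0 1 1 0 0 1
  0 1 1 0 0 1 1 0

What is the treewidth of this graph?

A width-4 tree decomposition is:
Bags: B1 = {2, 3, 5, 6, 7}  B2 = {1, 2, 3, 6, 7}  B3 = {2, 3, 6, 7, 8}  B4 = {2, 3, 4, 6, 7}
Tree: B1–B2, B2–B3, B3–B4
The largest bag has 5 vertices, giving width 4; this decomposition certifies tw(G) ≤ 4. For the lower bound: the 5 vertex sets {3,5}, {1,7}, {6,8}, {2}, {4} are disjoint, each induces a connected subgraph, and every pair is joined by at least one edge of G. Contracting each set to a single vertex therefore yields K_{5} as a minor, and since treewidth is minor-monotone, tw(G) ≥ tw(K_{5}) = 4. Therefore the treewidth is 4.

4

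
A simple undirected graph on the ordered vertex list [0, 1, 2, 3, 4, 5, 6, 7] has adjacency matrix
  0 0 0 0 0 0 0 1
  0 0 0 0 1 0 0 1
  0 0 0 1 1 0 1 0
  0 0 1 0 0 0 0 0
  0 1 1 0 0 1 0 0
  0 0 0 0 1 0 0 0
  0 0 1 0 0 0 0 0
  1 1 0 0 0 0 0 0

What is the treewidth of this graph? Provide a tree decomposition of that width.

Each bag holds 2 vertices, so the decomposition has width 1, which upper-bounds the treewidth. G has an edge, so its treewidth is at least 1. Combining the bounds, tw(G) = 1.

Treewidth 1.
One such decomposition:
Bags: B1 = {2, 4}  B2 = {1, 4}  B3 = {4, 5}  B4 = {2, 6}  B5 = {2, 3}  B6 = {1, 7}  B7 = {0, 7}
Tree: B1–B2, B2–B3, B1–B4, B1–B5, B2–B6, B6–B7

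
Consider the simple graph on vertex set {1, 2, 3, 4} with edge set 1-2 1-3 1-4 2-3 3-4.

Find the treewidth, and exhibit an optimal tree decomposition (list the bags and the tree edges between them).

The largest bag has 3 vertices, giving width 2; this decomposition certifies tw(G) ≤ 2. For the lower bound, the 3 vertices {1, 2, 3} are pairwise adjacent, and any tree decomposition puts a clique entirely inside one bag — forcing width ≥ 2. The upper and lower bounds meet at 2, so that is the treewidth.

Treewidth 2.
One optimal decomposition is:
Bags: B1 = {1, 2, 3}  B2 = {1, 3, 4}
Tree: B1–B2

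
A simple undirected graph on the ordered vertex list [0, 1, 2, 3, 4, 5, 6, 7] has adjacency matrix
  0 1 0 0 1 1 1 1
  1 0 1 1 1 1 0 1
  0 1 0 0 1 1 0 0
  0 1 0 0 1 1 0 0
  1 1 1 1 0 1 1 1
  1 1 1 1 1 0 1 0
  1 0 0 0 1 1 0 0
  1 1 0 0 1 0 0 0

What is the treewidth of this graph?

3

A width-3 tree decomposition is:
Bags: B1 = {0, 1, 4, 7}  B2 = {0, 1, 4, 5}  B3 = {0, 4, 5, 6}  B4 = {1, 3, 4, 5}  B5 = {1, 2, 4, 5}
Tree: B1–B2, B2–B3, B2–B4, B2–B5
Each bag holds 4 vertices, so the decomposition has width 3, which upper-bounds the treewidth. On the other hand G contains the 4-clique {0, 1, 4, 5}. A clique must lie in a single bag of any decomposition, so no decomposition can have width below 3. The upper and lower bounds meet at 3, so that is the treewidth.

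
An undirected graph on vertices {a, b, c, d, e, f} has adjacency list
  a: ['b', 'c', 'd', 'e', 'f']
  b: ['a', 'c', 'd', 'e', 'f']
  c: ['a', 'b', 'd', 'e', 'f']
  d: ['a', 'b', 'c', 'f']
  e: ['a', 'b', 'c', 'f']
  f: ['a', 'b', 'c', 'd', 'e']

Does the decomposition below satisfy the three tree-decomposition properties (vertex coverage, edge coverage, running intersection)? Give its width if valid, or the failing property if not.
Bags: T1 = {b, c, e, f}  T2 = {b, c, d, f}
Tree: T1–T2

No — vertex a appears in no bag.

A tree decomposition must satisfy three properties: every vertex lies in some bag; for every edge, both endpoints lie together in some bag; and for every vertex, the bags containing it form a connected subtree. Here vertex a appears in no bag, so the decomposition is invalid.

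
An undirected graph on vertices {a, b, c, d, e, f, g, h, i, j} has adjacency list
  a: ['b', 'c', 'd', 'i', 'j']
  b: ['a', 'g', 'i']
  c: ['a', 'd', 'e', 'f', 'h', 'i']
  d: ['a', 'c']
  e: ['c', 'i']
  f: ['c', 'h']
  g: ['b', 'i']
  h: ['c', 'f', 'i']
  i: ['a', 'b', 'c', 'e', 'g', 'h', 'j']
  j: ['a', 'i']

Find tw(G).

A width-2 tree decomposition is:
Bags: B1 = {c, h, i}  B2 = {a, c, i}  B3 = {a, c, d}  B4 = {a, b, i}  B5 = {b, g, i}  B6 = {c, f, h}  B7 = {a, i, j}  B8 = {c, e, i}
Tree: B1–B2, B2–B3, B2–B4, B4–B5, B1–B6, B4–B7, B2–B8
The largest bag has 3 vertices, giving width 2; this decomposition certifies tw(G) ≤ 2. On the other hand G contains the 3-clique {a, c, d}. A clique must lie in a single bag of any decomposition, so no decomposition can have width below 2. Hence tw(G) = 2 exactly.

2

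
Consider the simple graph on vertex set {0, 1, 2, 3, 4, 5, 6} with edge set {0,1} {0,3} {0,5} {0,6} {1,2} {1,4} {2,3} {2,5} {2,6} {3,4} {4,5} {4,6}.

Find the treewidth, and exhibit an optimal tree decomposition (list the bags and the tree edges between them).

Every bag has size at most 4, so the width is 4 − 1 = 3 and tw(G) ≤ 3. For the lower bound: the 4 vertex sets {0,1}, {2,3}, {4}, {6} are disjoint, each induces a connected subgraph, and every pair is joined by at least one edge of G. Contracting each set to a single vertex therefore yields K_{4} as a minor, and since treewidth is minor-monotone, tw(G) ≥ tw(K_{4}) = 3. Combining the bounds, tw(G) = 3.

Treewidth 3.
Bags: B1 = {0, 1, 2, 4}  B2 = {0, 2, 3, 4}  B3 = {0, 2, 4, 6}  B4 = {0, 2, 4, 5}
Tree: B1–B2, B2–B3, B3–B4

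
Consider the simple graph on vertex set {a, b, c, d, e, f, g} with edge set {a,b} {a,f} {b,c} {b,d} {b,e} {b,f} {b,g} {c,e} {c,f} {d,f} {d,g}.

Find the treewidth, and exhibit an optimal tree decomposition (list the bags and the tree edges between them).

Treewidth 2.
Bags: B1 = {b, d, f}  B2 = {b, d, g}  B3 = {a, b, f}  B4 = {b, c, f}  B5 = {b, c, e}
Tree: B1–B2, B1–B3, B3–B4, B4–B5

Each bag holds 3 vertices, so the decomposition has width 2, which upper-bounds the treewidth. For the lower bound, the 3 vertices {b, d, g} are pairwise adjacent, and any tree decomposition puts a clique entirely inside one bag — forcing width ≥ 2. Therefore the treewidth is 2.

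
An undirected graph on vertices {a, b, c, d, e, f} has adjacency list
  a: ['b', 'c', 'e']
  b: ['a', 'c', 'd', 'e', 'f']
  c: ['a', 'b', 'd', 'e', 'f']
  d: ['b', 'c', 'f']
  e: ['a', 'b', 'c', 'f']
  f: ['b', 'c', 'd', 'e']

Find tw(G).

3

A width-3 tree decomposition is:
Bags: B1 = {b, c, e, f}  B2 = {a, b, c, e}  B3 = {b, c, d, f}
Tree: B1–B2, B1–B3
The largest bag has 4 vertices, giving width 3; this decomposition certifies tw(G) ≤ 3. On the other hand G contains the 4-clique {b, c, d, f}. A clique must lie in a single bag of any decomposition, so no decomposition can have width below 3. The upper and lower bounds meet at 3, so that is the treewidth.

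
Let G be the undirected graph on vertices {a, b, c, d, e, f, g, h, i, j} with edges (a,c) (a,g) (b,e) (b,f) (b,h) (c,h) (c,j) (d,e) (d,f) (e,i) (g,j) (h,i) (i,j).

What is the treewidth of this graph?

A width-2 tree decomposition is:
Bags: B1 = {a, g, j}  B2 = {a, c, j}  B3 = {c, i, j}  B4 = {c, h, i}  B5 = {e, h, i}  B6 = {b, e, h}  B7 = {b, d, e}  B8 = {b, d, f}
Tree: B1–B2, B2–B3, B3–B4, B4–B5, B5–B6, B6–B7, B7–B8
Each bag holds 3 vertices, so the decomposition has width 2, which upper-bounds the treewidth. For the lower bound, G contains the cycle g–a–c–j–g, so G is not a forest; only forests have treewidth ≤ 1, hence tw(G) ≥ 2. Therefore the treewidth is 2.

2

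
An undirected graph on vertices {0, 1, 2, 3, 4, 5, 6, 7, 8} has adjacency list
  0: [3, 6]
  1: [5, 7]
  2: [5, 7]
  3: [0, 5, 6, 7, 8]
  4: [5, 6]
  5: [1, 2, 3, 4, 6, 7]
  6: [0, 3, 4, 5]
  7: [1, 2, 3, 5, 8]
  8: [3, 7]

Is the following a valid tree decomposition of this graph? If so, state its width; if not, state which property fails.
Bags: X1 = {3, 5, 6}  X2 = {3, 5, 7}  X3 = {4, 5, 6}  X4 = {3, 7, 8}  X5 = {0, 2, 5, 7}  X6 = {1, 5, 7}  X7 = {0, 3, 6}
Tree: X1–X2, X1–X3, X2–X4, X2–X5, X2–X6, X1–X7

A tree decomposition must satisfy three properties: every vertex lies in some bag; for every edge, both endpoints lie together in some bag; and for every vertex, the bags containing it form a connected subtree. Here bags containing vertex 0 are not connected in the tree, so the decomposition is invalid.

No — bags containing vertex 0 are not connected in the tree.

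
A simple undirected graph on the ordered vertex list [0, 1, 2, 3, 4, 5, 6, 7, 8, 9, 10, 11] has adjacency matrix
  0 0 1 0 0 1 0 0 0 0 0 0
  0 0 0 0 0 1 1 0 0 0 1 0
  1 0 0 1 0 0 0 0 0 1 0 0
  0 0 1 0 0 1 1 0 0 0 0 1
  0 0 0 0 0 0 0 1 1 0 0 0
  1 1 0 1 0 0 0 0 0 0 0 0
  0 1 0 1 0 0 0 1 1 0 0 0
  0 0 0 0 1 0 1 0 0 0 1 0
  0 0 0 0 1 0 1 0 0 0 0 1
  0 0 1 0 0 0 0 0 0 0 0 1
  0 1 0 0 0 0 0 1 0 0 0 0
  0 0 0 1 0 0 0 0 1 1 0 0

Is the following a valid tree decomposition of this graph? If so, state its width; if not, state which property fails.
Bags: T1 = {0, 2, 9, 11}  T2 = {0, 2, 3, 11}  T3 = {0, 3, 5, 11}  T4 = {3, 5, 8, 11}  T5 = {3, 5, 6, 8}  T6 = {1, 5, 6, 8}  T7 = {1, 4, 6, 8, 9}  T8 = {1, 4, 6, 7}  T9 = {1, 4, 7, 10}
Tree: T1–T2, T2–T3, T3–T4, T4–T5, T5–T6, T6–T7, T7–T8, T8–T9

A tree decomposition must satisfy three properties: every vertex lies in some bag; for every edge, both endpoints lie together in some bag; and for every vertex, the bags containing it form a connected subtree. Here bags containing vertex 9 are not connected in the tree, so the decomposition is invalid.

No — bags containing vertex 9 are not connected in the tree.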